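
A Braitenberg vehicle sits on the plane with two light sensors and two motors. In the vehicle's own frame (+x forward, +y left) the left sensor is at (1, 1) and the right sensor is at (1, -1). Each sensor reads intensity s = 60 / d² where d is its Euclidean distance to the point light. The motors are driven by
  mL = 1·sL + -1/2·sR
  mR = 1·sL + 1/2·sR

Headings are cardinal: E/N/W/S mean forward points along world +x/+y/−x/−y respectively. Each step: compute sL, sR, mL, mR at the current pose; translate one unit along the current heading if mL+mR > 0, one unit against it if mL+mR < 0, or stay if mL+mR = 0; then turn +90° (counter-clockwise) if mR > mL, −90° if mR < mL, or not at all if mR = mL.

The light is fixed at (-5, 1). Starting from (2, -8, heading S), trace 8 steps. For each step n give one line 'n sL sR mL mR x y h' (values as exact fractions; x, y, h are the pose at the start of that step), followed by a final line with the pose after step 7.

n=0: pose=(2,-8,S); sL=15/41, sR=15/34; mL=405/2788, mR=1635/2788; mL+mR=30/41 → advance +1; mR−mL=15/34 → turn +1·90°
n=1: pose=(2,-9,E); sL=12/29, sR=12/37; mL=270/1073, mR=618/1073; mL+mR=24/29 → advance +1; mR−mL=12/37 → turn +1·90°
n=2: pose=(3,-9,N); sL=6/13, sR=10/27; mL=97/351, mR=227/351; mL+mR=12/13 → advance +1; mR−mL=10/27 → turn +1·90°
n=3: pose=(3,-8,W); sL=60/149, sR=60/113; mL=2310/16837, mR=11250/16837; mL+mR=120/149 → advance +1; mR−mL=60/113 → turn +1·90°
n=4: pose=(2,-8,S); sL=15/41, sR=15/34; mL=405/2788, mR=1635/2788; mL+mR=30/41 → advance +1; mR−mL=15/34 → turn +1·90°
n=5: pose=(2,-9,E); sL=12/29, sR=12/37; mL=270/1073, mR=618/1073; mL+mR=24/29 → advance +1; mR−mL=12/37 → turn +1·90°
n=6: pose=(3,-9,N); sL=6/13, sR=10/27; mL=97/351, mR=227/351; mL+mR=12/13 → advance +1; mR−mL=10/27 → turn +1·90°
n=7: pose=(3,-8,W); sL=60/149, sR=60/113; mL=2310/16837, mR=11250/16837; mL+mR=120/149 → advance +1; mR−mL=60/113 → turn +1·90°

0 15/41 15/34 405/2788 1635/2788 2 -8 S
1 12/29 12/37 270/1073 618/1073 2 -9 E
2 6/13 10/27 97/351 227/351 3 -9 N
3 60/149 60/113 2310/16837 11250/16837 3 -8 W
4 15/41 15/34 405/2788 1635/2788 2 -8 S
5 12/29 12/37 270/1073 618/1073 2 -9 E
6 6/13 10/27 97/351 227/351 3 -9 N
7 60/149 60/113 2310/16837 11250/16837 3 -8 W
final 2 -8 S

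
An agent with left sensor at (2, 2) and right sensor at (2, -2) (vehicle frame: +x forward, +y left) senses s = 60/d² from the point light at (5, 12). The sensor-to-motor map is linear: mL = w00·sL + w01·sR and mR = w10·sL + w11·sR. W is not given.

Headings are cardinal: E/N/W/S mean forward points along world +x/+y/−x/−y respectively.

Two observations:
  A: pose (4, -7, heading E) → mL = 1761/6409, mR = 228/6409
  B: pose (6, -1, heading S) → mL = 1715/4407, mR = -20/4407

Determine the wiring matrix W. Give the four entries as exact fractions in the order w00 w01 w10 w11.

obs A: pose=(4,-7,E) → sL=6/29, sR=30/221, mL=1761/6409, mR=228/6409
obs B: pose=(6,-1,S) → sL=10/39, sR=30/113, mL=1715/4407, mR=-20/4407
sensor matrix S = [[6/29, 30/221], [10/39, 30/113]]; det S = 189440/9414821
solve [mL_A; mL_B] = S·[w00; w01] and [mR_A; mR_B] = S·[w10; w11]:
  w00 = 1, w01 = 1/2, w10 = 1/2, w11 = -1/2

1 1/2 1/2 -1/2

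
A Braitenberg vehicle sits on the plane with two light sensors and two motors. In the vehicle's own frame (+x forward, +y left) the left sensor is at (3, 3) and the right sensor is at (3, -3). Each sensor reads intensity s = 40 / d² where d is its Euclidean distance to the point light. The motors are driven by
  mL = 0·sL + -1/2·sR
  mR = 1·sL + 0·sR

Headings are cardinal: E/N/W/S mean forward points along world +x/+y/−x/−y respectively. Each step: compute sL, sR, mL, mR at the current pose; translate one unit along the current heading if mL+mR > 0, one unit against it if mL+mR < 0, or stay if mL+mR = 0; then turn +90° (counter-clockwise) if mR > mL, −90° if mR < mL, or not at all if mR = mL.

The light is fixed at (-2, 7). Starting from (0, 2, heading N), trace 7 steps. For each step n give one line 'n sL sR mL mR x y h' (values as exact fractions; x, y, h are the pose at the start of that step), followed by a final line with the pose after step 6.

0 8 40/29 -20/29 8 0 2 N
1 4/5 20 -10 4/5 0 3 W
2 8/17 40/49 -20/49 8/17 1 3 S
3 1 2/5 -1/5 1 1 2 E
4 8 40/53 -20/53 8 2 2 N
5 4/5 20 -10 4/5 2 3 W
6 40/113 40/53 -20/53 40/113 3 3 S
final 3 4 E

n=0: pose=(0,2,N); sL=8, sR=40/29; mL=-20/29, mR=8; mL+mR=212/29 → advance +1; mR−mL=252/29 → turn +1·90°
n=1: pose=(0,3,W); sL=4/5, sR=20; mL=-10, mR=4/5; mL+mR=-46/5 → advance -1; mR−mL=54/5 → turn +1·90°
n=2: pose=(1,3,S); sL=8/17, sR=40/49; mL=-20/49, mR=8/17; mL+mR=52/833 → advance +1; mR−mL=732/833 → turn +1·90°
n=3: pose=(1,2,E); sL=1, sR=2/5; mL=-1/5, mR=1; mL+mR=4/5 → advance +1; mR−mL=6/5 → turn +1·90°
n=4: pose=(2,2,N); sL=8, sR=40/53; mL=-20/53, mR=8; mL+mR=404/53 → advance +1; mR−mL=444/53 → turn +1·90°
n=5: pose=(2,3,W); sL=4/5, sR=20; mL=-10, mR=4/5; mL+mR=-46/5 → advance -1; mR−mL=54/5 → turn +1·90°
n=6: pose=(3,3,S); sL=40/113, sR=40/53; mL=-20/53, mR=40/113; mL+mR=-140/5989 → advance -1; mR−mL=4380/5989 → turn +1·90°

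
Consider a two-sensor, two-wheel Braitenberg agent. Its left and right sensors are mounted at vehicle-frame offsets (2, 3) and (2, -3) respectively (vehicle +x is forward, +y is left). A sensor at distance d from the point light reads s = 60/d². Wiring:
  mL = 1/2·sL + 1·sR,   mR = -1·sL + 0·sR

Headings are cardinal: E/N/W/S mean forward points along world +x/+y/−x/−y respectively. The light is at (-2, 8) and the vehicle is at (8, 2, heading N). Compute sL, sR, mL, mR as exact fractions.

12/13 12/37 378/481 -12/13

left sensor world pos  = (5, 4); dL² = 65
right sensor world pos = (11, 4); dR² = 185
sL = 60/65 = 12/13
sR = 60/185 = 12/37
mL = 1/2·sL + 1·sR = 378/481
mR = -1·sL + 0·sR = -12/13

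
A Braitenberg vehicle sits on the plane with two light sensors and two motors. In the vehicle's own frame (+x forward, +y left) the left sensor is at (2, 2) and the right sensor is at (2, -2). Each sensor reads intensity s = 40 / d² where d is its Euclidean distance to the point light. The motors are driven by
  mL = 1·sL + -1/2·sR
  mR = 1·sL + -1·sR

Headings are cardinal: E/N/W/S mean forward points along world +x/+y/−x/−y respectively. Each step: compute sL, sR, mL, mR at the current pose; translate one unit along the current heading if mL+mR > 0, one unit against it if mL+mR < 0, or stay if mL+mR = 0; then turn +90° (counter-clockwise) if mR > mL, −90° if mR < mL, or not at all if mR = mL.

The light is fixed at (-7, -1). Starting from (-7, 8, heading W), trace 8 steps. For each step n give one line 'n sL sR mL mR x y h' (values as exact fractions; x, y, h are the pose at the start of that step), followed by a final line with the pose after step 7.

n=0: pose=(-7,8,W); sL=40/53, sR=8/25; mL=788/1325, mR=576/1325; mL+mR=1364/1325 → advance +1; mR−mL=-4/25 → turn -1·90°
n=1: pose=(-8,8,N); sL=4/13, sR=20/61; mL=114/793, mR=-16/793; mL+mR=98/793 → advance +1; mR−mL=-10/61 → turn -1·90°
n=2: pose=(-8,9,E); sL=8/29, sR=8/13; mL=-12/377, mR=-128/377; mL+mR=-140/377 → advance -1; mR−mL=-4/13 → turn -1·90°
n=3: pose=(-9,9,S); sL=5/8, sR=1/2; mL=3/8, mR=1/8; mL+mR=1/2 → advance +1; mR−mL=-1/4 → turn -1·90°
n=4: pose=(-9,8,W); sL=8/13, sR=40/137; mL=836/1781, mR=576/1781; mL+mR=1412/1781 → advance +1; mR−mL=-20/137 → turn -1·90°
n=5: pose=(-10,8,N); sL=20/73, sR=20/61; mL=490/4453, mR=-240/4453; mL+mR=250/4453 → advance +1; mR−mL=-10/61 → turn -1·90°
n=6: pose=(-10,9,E); sL=8/29, sR=8/13; mL=-12/377, mR=-128/377; mL+mR=-140/377 → advance -1; mR−mL=-4/13 → turn -1·90°
n=7: pose=(-11,9,S); sL=10/17, sR=2/5; mL=33/85, mR=16/85; mL+mR=49/85 → advance +1; mR−mL=-1/5 → turn -1·90°

0 40/53 8/25 788/1325 576/1325 -7 8 W
1 4/13 20/61 114/793 -16/793 -8 8 N
2 8/29 8/13 -12/377 -128/377 -8 9 E
3 5/8 1/2 3/8 1/8 -9 9 S
4 8/13 40/137 836/1781 576/1781 -9 8 W
5 20/73 20/61 490/4453 -240/4453 -10 8 N
6 8/29 8/13 -12/377 -128/377 -10 9 E
7 10/17 2/5 33/85 16/85 -11 9 S
final -11 8 W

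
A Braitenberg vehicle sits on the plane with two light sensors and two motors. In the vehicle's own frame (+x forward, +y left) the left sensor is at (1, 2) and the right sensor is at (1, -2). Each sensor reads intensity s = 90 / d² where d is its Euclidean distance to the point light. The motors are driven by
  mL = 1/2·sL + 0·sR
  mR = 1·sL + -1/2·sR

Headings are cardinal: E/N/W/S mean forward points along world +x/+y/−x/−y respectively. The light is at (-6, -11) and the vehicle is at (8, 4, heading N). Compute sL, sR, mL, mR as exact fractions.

left sensor world pos  = (6, 5); dL² = 400
right sensor world pos = (10, 5); dR² = 512
sL = 90/400 = 9/40
sR = 90/512 = 45/256
mL = 1/2·sL + 0·sR = 9/80
mR = 1·sL + -1/2·sR = 351/2560

9/40 45/256 9/80 351/2560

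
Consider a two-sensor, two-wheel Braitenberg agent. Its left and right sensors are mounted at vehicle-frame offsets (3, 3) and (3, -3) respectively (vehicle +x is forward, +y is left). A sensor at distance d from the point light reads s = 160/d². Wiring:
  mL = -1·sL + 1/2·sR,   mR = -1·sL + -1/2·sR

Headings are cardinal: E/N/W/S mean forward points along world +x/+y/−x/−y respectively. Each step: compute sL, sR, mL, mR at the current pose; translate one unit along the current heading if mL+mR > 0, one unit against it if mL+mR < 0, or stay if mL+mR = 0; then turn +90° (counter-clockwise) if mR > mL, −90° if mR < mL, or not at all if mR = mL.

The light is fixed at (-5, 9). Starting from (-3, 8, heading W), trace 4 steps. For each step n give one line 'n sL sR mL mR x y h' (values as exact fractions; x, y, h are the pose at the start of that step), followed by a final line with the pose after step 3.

0 160/17 32 112/17 -432/17 -3 8 W
1 40 4 -38 -42 -2 8 N
2 160/37 160/61 -6800/2257 -12720/2257 -2 7 E
3 16/5 80/13 -8/65 -408/65 -3 7 S
final -3 8 W

n=0: pose=(-3,8,W); sL=160/17, sR=32; mL=112/17, mR=-432/17; mL+mR=-320/17 → advance -1; mR−mL=-32 → turn -1·90°
n=1: pose=(-2,8,N); sL=40, sR=4; mL=-38, mR=-42; mL+mR=-80 → advance -1; mR−mL=-4 → turn -1·90°
n=2: pose=(-2,7,E); sL=160/37, sR=160/61; mL=-6800/2257, mR=-12720/2257; mL+mR=-320/37 → advance -1; mR−mL=-160/61 → turn -1·90°
n=3: pose=(-3,7,S); sL=16/5, sR=80/13; mL=-8/65, mR=-408/65; mL+mR=-32/5 → advance -1; mR−mL=-80/13 → turn -1·90°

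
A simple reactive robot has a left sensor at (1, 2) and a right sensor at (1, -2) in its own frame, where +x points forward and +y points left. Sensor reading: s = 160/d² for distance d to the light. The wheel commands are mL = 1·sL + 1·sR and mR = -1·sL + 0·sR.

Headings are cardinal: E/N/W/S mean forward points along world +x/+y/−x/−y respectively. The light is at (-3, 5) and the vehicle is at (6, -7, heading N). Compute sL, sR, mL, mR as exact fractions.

16/17 80/121 3296/2057 -16/17

left sensor world pos  = (4, -6); dL² = 170
right sensor world pos = (8, -6); dR² = 242
sL = 160/170 = 16/17
sR = 160/242 = 80/121
mL = 1·sL + 1·sR = 3296/2057
mR = -1·sL + 0·sR = -16/17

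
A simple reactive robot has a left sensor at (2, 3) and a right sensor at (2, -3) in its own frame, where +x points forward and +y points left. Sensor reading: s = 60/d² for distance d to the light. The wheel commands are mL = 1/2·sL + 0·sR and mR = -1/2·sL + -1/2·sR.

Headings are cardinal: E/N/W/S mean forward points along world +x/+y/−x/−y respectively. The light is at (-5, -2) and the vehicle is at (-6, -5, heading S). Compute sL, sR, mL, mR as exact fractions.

60/29 60/41 30/29 -2100/1189

left sensor world pos  = (-3, -7); dL² = 29
right sensor world pos = (-9, -7); dR² = 41
sL = 60/29 = 60/29
sR = 60/41 = 60/41
mL = 1/2·sL + 0·sR = 30/29
mR = -1/2·sL + -1/2·sR = -2100/1189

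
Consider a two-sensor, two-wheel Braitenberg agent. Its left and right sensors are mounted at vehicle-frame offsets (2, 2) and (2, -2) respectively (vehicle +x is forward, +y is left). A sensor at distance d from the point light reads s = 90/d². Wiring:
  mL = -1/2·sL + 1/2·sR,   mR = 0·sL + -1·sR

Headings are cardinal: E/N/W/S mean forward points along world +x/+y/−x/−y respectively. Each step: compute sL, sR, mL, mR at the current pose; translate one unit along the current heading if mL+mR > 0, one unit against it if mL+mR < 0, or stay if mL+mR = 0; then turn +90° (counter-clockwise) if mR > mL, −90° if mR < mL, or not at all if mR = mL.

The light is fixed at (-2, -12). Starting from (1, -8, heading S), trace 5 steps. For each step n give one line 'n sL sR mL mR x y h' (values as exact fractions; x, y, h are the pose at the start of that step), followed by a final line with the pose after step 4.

n=0: pose=(1,-8,S); sL=90/29, sR=18; mL=216/29, mR=-18; mL+mR=-306/29 → advance -1; mR−mL=-738/29 → turn -1·90°
n=1: pose=(1,-7,W); sL=9, sR=9/5; mL=-18/5, mR=-9/5; mL+mR=-27/5 → advance -1; mR−mL=9/5 → turn +1·90°
n=2: pose=(2,-7,S); sL=2, sR=90/13; mL=32/13, mR=-90/13; mL+mR=-58/13 → advance -1; mR−mL=-122/13 → turn -1·90°
n=3: pose=(2,-6,W); sL=9/2, sR=45/34; mL=-27/17, mR=-45/34; mL+mR=-99/34 → advance -1; mR−mL=9/34 → turn +1·90°
n=4: pose=(3,-6,S); sL=18/13, sR=18/5; mL=72/65, mR=-18/5; mL+mR=-162/65 → advance -1; mR−mL=-306/65 → turn -1·90°

0 90/29 18 216/29 -18 1 -8 S
1 9 9/5 -18/5 -9/5 1 -7 W
2 2 90/13 32/13 -90/13 2 -7 S
3 9/2 45/34 -27/17 -45/34 2 -6 W
4 18/13 18/5 72/65 -18/5 3 -6 S
final 3 -5 W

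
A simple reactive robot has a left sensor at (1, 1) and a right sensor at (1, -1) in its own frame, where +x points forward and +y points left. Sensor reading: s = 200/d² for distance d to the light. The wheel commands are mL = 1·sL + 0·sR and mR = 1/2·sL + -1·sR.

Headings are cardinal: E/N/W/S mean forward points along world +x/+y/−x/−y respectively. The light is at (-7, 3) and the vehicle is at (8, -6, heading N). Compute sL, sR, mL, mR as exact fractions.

10/13 5/8 10/13 -25/104

left sensor world pos  = (7, -5); dL² = 260
right sensor world pos = (9, -5); dR² = 320
sL = 200/260 = 10/13
sR = 200/320 = 5/8
mL = 1·sL + 0·sR = 10/13
mR = 1/2·sL + -1·sR = -25/104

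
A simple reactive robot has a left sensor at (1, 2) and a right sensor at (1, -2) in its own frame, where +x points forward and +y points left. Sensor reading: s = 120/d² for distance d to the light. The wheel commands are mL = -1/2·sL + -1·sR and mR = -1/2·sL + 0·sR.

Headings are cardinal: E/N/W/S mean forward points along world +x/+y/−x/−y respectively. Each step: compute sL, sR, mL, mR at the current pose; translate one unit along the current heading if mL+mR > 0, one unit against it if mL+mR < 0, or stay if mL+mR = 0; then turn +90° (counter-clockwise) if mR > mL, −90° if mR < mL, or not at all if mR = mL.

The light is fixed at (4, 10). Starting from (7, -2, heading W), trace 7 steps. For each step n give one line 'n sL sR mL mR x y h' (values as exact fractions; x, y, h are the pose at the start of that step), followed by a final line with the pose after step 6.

n=0: pose=(7,-2,W); sL=3/5, sR=15/13; mL=-189/130, mR=-3/10; mL+mR=-114/65 → advance -1; mR−mL=15/13 → turn +1·90°
n=1: pose=(8,-2,S); sL=24/41, sR=120/173; mL=-6996/7093, mR=-12/41; mL+mR=-9072/7093 → advance -1; mR−mL=120/173 → turn +1·90°
n=2: pose=(8,-1,E); sL=60/53, sR=60/97; mL=-6090/5141, mR=-30/53; mL+mR=-9000/5141 → advance -1; mR−mL=60/97 → turn +1·90°
n=3: pose=(7,-1,N); sL=120/101, sR=24/25; mL=-3924/2525, mR=-60/101; mL+mR=-5424/2525 → advance -1; mR−mL=24/25 → turn +1·90°
n=4: pose=(7,-2,W); sL=3/5, sR=15/13; mL=-189/130, mR=-3/10; mL+mR=-114/65 → advance -1; mR−mL=15/13 → turn +1·90°
n=5: pose=(8,-2,S); sL=24/41, sR=120/173; mL=-6996/7093, mR=-12/41; mL+mR=-9072/7093 → advance -1; mR−mL=120/173 → turn +1·90°
n=6: pose=(8,-1,E); sL=60/53, sR=60/97; mL=-6090/5141, mR=-30/53; mL+mR=-9000/5141 → advance -1; mR−mL=60/97 → turn +1·90°

0 3/5 15/13 -189/130 -3/10 7 -2 W
1 24/41 120/173 -6996/7093 -12/41 8 -2 S
2 60/53 60/97 -6090/5141 -30/53 8 -1 E
3 120/101 24/25 -3924/2525 -60/101 7 -1 N
4 3/5 15/13 -189/130 -3/10 7 -2 W
5 24/41 120/173 -6996/7093 -12/41 8 -2 S
6 60/53 60/97 -6090/5141 -30/53 8 -1 E
final 7 -1 N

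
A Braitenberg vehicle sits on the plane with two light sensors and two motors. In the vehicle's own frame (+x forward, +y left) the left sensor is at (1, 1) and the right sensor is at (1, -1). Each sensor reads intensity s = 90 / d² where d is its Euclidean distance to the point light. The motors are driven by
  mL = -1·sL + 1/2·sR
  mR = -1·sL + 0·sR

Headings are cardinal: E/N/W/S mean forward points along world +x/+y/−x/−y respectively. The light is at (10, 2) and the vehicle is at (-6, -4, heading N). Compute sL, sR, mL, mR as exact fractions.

left sensor world pos  = (-7, -3); dL² = 314
right sensor world pos = (-5, -3); dR² = 250
sL = 90/314 = 45/157
sR = 90/250 = 9/25
mL = -1·sL + 1/2·sR = -837/7850
mR = -1·sL + 0·sR = -45/157

45/157 9/25 -837/7850 -45/157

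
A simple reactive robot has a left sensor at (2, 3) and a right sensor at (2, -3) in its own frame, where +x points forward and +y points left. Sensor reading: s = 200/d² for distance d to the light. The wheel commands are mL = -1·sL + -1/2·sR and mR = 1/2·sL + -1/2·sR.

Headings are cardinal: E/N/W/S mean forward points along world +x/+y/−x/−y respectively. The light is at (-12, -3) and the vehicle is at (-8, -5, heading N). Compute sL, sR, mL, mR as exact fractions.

left sensor world pos  = (-11, -3); dL² = 1
right sensor world pos = (-5, -3); dR² = 49
sL = 200/1 = 200
sR = 200/49 = 200/49
mL = -1·sL + -1/2·sR = -9900/49
mR = 1/2·sL + -1/2·sR = 4800/49

200 200/49 -9900/49 4800/49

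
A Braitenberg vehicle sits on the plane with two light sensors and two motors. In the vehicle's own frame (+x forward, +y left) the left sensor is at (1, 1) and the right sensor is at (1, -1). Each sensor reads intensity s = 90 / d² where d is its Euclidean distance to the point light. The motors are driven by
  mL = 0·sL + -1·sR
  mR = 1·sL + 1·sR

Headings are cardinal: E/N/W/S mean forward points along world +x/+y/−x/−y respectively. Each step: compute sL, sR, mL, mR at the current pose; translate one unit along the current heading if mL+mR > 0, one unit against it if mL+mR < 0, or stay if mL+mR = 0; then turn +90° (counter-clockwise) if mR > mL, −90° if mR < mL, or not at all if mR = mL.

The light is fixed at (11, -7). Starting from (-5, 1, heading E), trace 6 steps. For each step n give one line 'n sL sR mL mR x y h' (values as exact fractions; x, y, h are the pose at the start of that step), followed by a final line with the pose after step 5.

n=0: pose=(-5,1,E); sL=5/17, sR=45/137; mL=-45/137, mR=1450/2329; mL+mR=5/17 → advance +1; mR−mL=2215/2329 → turn +1·90°
n=1: pose=(-4,1,N); sL=90/337, sR=90/277; mL=-90/277, mR=55260/93349; mL+mR=90/337 → advance +1; mR−mL=85590/93349 → turn +1·90°
n=2: pose=(-4,2,W); sL=9/32, sR=45/178; mL=-45/178, mR=1521/2848; mL+mR=9/32 → advance +1; mR−mL=2241/2848 → turn +1·90°
n=3: pose=(-5,2,S); sL=90/289, sR=90/353; mL=-90/353, mR=57780/102017; mL+mR=90/289 → advance +1; mR−mL=83790/102017 → turn +1·90°
n=4: pose=(-5,1,E); sL=5/17, sR=45/137; mL=-45/137, mR=1450/2329; mL+mR=5/17 → advance +1; mR−mL=2215/2329 → turn +1·90°
n=5: pose=(-4,1,N); sL=90/337, sR=90/277; mL=-90/277, mR=55260/93349; mL+mR=90/337 → advance +1; mR−mL=85590/93349 → turn +1·90°

0 5/17 45/137 -45/137 1450/2329 -5 1 E
1 90/337 90/277 -90/277 55260/93349 -4 1 N
2 9/32 45/178 -45/178 1521/2848 -4 2 W
3 90/289 90/353 -90/353 57780/102017 -5 2 S
4 5/17 45/137 -45/137 1450/2329 -5 1 E
5 90/337 90/277 -90/277 55260/93349 -4 1 N
final -4 2 W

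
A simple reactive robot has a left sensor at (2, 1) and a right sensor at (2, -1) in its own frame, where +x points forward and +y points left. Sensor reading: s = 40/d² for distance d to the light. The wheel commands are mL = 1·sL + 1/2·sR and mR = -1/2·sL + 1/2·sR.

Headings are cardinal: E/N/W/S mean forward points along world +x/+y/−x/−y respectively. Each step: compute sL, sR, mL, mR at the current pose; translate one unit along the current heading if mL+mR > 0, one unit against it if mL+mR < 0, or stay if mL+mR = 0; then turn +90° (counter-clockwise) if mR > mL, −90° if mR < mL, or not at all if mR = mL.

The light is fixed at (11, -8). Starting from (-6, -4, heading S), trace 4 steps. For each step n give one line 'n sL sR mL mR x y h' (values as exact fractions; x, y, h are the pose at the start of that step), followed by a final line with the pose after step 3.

0 2/13 5/41 229/1066 -17/1066 -6 -4 S
1 8/73 40/377 4476/27521 -48/27521 -6 -5 W
2 20/193 20/157 5070/30301 360/30301 -7 -5 N
3 40/281 8/53 3244/14893 64/14893 -7 -4 E
final -6 -4 S

n=0: pose=(-6,-4,S); sL=2/13, sR=5/41; mL=229/1066, mR=-17/1066; mL+mR=106/533 → advance +1; mR−mL=-3/13 → turn -1·90°
n=1: pose=(-6,-5,W); sL=8/73, sR=40/377; mL=4476/27521, mR=-48/27521; mL+mR=4428/27521 → advance +1; mR−mL=-12/73 → turn -1·90°
n=2: pose=(-7,-5,N); sL=20/193, sR=20/157; mL=5070/30301, mR=360/30301; mL+mR=5430/30301 → advance +1; mR−mL=-30/193 → turn -1·90°
n=3: pose=(-7,-4,E); sL=40/281, sR=8/53; mL=3244/14893, mR=64/14893; mL+mR=3308/14893 → advance +1; mR−mL=-60/281 → turn -1·90°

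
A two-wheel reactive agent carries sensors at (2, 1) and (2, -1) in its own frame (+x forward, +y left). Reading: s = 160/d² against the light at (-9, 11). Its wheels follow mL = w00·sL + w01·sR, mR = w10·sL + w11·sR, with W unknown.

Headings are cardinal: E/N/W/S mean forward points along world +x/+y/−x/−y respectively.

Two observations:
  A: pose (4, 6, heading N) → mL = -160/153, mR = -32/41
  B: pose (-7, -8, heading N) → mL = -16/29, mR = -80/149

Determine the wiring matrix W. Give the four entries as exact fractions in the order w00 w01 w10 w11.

obs A: pose=(4,6,N) → sL=160/153, sR=32/41, mL=-160/153, mR=-32/41
obs B: pose=(-7,-8,N) → sL=16/29, sR=80/149, mL=-16/29, mR=-80/149
sensor matrix S = [[160/153, 32/41], [16/29, 80/149]]; det S = 3547136/27105633
solve [mL_A; mL_B] = S·[w00; w01] and [mR_A; mR_B] = S·[w10; w11]:
  w00 = -1, w01 = 0, w10 = 0, w11 = -1

-1 0 0 -1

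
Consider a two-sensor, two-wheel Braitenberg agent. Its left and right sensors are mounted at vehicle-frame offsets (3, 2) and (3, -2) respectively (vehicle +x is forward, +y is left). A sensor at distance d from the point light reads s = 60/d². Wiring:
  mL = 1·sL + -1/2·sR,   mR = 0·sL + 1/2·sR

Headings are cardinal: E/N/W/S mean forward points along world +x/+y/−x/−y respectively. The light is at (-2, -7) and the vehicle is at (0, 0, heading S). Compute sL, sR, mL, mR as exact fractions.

left sensor world pos  = (2, -3); dL² = 32
right sensor world pos = (-2, -3); dR² = 16
sL = 60/32 = 15/8
sR = 60/16 = 15/4
mL = 1·sL + -1/2·sR = 0
mR = 0·sL + 1/2·sR = 15/8

15/8 15/4 0 15/8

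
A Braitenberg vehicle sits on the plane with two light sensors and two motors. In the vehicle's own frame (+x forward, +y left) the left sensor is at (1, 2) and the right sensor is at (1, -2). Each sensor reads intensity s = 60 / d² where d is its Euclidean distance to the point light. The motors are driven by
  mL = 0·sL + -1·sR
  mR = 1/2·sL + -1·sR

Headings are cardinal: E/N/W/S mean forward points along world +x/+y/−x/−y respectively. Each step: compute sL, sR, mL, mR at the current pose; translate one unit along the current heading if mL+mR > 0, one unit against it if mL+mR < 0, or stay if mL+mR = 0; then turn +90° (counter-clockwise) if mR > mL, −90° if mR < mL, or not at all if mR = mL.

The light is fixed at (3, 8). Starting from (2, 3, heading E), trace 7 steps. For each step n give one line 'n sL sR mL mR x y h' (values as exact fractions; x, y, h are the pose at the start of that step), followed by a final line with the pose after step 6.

0 20/3 60/49 -60/49 310/147 2 3 E
1 3 3 -3 -3/2 3 3 N
2 12/13 60/17 -60/17 -678/221 3 2 W
3 30/29 6/5 -6/5 -99/145 4 2 S
4 60/13 60/53 -60/53 810/689 4 3 E
5 15/4 15/8 -15/8 0 5 3 N
6 12/13 60/17 -60/17 -678/221 5 2 W
final 6 2 S

n=0: pose=(2,3,E); sL=20/3, sR=60/49; mL=-60/49, mR=310/147; mL+mR=130/147 → advance +1; mR−mL=10/3 → turn +1·90°
n=1: pose=(3,3,N); sL=3, sR=3; mL=-3, mR=-3/2; mL+mR=-9/2 → advance -1; mR−mL=3/2 → turn +1·90°
n=2: pose=(3,2,W); sL=12/13, sR=60/17; mL=-60/17, mR=-678/221; mL+mR=-1458/221 → advance -1; mR−mL=6/13 → turn +1·90°
n=3: pose=(4,2,S); sL=30/29, sR=6/5; mL=-6/5, mR=-99/145; mL+mR=-273/145 → advance -1; mR−mL=15/29 → turn +1·90°
n=4: pose=(4,3,E); sL=60/13, sR=60/53; mL=-60/53, mR=810/689; mL+mR=30/689 → advance +1; mR−mL=30/13 → turn +1·90°
n=5: pose=(5,3,N); sL=15/4, sR=15/8; mL=-15/8, mR=0; mL+mR=-15/8 → advance -1; mR−mL=15/8 → turn +1·90°
n=6: pose=(5,2,W); sL=12/13, sR=60/17; mL=-60/17, mR=-678/221; mL+mR=-1458/221 → advance -1; mR−mL=6/13 → turn +1·90°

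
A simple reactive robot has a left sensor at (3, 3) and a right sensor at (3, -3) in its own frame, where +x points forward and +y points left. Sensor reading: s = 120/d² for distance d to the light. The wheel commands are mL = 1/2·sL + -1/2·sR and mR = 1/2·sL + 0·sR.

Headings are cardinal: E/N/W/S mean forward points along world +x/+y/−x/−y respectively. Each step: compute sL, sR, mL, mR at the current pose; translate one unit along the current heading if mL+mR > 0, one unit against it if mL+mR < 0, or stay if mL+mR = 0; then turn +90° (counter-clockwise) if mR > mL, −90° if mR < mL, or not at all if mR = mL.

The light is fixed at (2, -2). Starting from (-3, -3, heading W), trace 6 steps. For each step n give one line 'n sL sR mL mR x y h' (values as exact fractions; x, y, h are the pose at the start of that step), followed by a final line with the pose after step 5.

0 3/2 30/17 -9/68 3/4 -3 -3 W
1 24/5 120/97 864/485 12/5 -4 -3 S
2 12 60/17 72/17 6 -4 -4 E
3 24/13 24 -144/13 12/13 -3 -4 N
4 6/5 15/8 -27/80 3/5 -3 -5 W
5 8/3 40/39 32/39 4/3 -4 -5 S
final -4 -6 E

n=0: pose=(-3,-3,W); sL=3/2, sR=30/17; mL=-9/68, mR=3/4; mL+mR=21/34 → advance +1; mR−mL=15/17 → turn +1·90°
n=1: pose=(-4,-3,S); sL=24/5, sR=120/97; mL=864/485, mR=12/5; mL+mR=2028/485 → advance +1; mR−mL=60/97 → turn +1·90°
n=2: pose=(-4,-4,E); sL=12, sR=60/17; mL=72/17, mR=6; mL+mR=174/17 → advance +1; mR−mL=30/17 → turn +1·90°
n=3: pose=(-3,-4,N); sL=24/13, sR=24; mL=-144/13, mR=12/13; mL+mR=-132/13 → advance -1; mR−mL=12 → turn +1·90°
n=4: pose=(-3,-5,W); sL=6/5, sR=15/8; mL=-27/80, mR=3/5; mL+mR=21/80 → advance +1; mR−mL=15/16 → turn +1·90°
n=5: pose=(-4,-5,S); sL=8/3, sR=40/39; mL=32/39, mR=4/3; mL+mR=28/13 → advance +1; mR−mL=20/39 → turn +1·90°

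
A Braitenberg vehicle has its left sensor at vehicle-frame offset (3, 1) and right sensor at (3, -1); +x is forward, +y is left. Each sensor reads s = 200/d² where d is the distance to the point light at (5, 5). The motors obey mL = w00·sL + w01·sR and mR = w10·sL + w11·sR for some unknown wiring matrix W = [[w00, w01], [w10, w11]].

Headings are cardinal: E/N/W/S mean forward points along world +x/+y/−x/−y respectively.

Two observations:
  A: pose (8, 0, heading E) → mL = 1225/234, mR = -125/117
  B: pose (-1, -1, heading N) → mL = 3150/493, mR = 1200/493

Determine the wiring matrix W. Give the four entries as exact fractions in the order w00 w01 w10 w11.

obs A: pose=(8,0,E) → sL=50/13, sR=25/9, mL=1225/234, mR=-125/117
obs B: pose=(-1,-1,N) → sL=100/29, sR=100/17, mL=3150/493, mR=1200/493
sensor matrix S = [[50/13, 25/9], [100/29, 100/17]]; det S = 752500/57681
solve [mL_A; mL_B] = S·[w00; w01] and [mR_A; mR_B] = S·[w10; w11]:
  w00 = 1, w01 = 1/2, w10 = -1, w11 = 1

1 1/2 -1 1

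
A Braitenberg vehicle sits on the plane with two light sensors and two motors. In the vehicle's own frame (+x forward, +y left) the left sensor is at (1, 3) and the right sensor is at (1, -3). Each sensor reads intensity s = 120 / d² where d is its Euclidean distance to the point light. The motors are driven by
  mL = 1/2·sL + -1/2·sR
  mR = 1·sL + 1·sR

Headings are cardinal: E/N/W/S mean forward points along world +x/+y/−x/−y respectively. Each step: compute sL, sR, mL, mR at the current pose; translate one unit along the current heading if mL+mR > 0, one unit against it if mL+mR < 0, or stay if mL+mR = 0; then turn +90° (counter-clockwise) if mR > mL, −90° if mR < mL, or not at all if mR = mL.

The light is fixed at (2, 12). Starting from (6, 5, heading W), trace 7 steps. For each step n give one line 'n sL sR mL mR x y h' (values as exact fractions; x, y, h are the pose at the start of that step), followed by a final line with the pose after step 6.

n=0: pose=(6,5,W); sL=120/109, sR=24/5; mL=-1008/545, mR=3216/545; mL+mR=2208/545 → advance +1; mR−mL=4224/545 → turn +1·90°
n=1: pose=(5,5,S); sL=6/5, sR=15/8; mL=-27/80, mR=123/40; mL+mR=219/80 → advance +1; mR−mL=273/80 → turn +1·90°
n=2: pose=(5,4,E); sL=120/41, sR=120/137; mL=5760/5617, mR=21360/5617; mL+mR=27120/5617 → advance +1; mR−mL=15600/5617 → turn +1·90°
n=3: pose=(6,4,N); sL=12/5, sR=60/49; mL=144/245, mR=888/245; mL+mR=1032/245 → advance +1; mR−mL=744/245 → turn +1·90°
n=4: pose=(6,5,W); sL=120/109, sR=24/5; mL=-1008/545, mR=3216/545; mL+mR=2208/545 → advance +1; mR−mL=4224/545 → turn +1·90°
n=5: pose=(5,5,S); sL=6/5, sR=15/8; mL=-27/80, mR=123/40; mL+mR=219/80 → advance +1; mR−mL=273/80 → turn +1·90°
n=6: pose=(5,4,E); sL=120/41, sR=120/137; mL=5760/5617, mR=21360/5617; mL+mR=27120/5617 → advance +1; mR−mL=15600/5617 → turn +1·90°

0 120/109 24/5 -1008/545 3216/545 6 5 W
1 6/5 15/8 -27/80 123/40 5 5 S
2 120/41 120/137 5760/5617 21360/5617 5 4 E
3 12/5 60/49 144/245 888/245 6 4 N
4 120/109 24/5 -1008/545 3216/545 6 5 W
5 6/5 15/8 -27/80 123/40 5 5 S
6 120/41 120/137 5760/5617 21360/5617 5 4 E
final 6 4 N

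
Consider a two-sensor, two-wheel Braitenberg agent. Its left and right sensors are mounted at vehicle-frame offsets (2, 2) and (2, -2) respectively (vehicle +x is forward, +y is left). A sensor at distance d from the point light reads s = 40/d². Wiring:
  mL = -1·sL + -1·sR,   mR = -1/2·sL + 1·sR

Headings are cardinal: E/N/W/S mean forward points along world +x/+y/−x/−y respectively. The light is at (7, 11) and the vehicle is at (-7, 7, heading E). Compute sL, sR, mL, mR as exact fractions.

left sensor world pos  = (-5, 9); dL² = 148
right sensor world pos = (-5, 5); dR² = 180
sL = 40/148 = 10/37
sR = 40/180 = 2/9
mL = -1·sL + -1·sR = -164/333
mR = -1/2·sL + 1·sR = 29/333

10/37 2/9 -164/333 29/333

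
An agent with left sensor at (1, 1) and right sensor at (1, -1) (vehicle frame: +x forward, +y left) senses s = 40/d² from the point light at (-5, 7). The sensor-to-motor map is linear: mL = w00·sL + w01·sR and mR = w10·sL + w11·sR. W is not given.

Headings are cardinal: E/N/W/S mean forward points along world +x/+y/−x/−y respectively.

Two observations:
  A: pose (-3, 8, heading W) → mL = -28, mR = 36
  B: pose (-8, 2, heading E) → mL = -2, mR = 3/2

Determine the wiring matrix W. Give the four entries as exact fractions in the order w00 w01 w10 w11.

obs A: pose=(-3,8,W) → sL=40, sR=8, mL=-28, mR=36
obs B: pose=(-8,2,E) → sL=2, sR=1, mL=-2, mR=3/2
sensor matrix S = [[40, 8], [2, 1]]; det S = 24
solve [mL_A; mL_B] = S·[w00; w01] and [mR_A; mR_B] = S·[w10; w11]:
  w00 = -1/2, w01 = -1, w10 = 1, w11 = -1/2

-1/2 -1 1 -1/2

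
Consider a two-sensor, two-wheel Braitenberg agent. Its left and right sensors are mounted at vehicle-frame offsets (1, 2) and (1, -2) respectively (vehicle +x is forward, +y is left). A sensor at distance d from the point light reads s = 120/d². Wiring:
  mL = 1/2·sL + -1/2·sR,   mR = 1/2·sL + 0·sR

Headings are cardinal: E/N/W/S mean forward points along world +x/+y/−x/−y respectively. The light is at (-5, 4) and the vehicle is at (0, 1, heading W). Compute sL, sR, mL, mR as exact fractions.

left sensor world pos  = (-1, -1); dL² = 41
right sensor world pos = (-1, 3); dR² = 17
sL = 120/41 = 120/41
sR = 120/17 = 120/17
mL = 1/2·sL + -1/2·sR = -1440/697
mR = 1/2·sL + 0·sR = 60/41

120/41 120/17 -1440/697 60/41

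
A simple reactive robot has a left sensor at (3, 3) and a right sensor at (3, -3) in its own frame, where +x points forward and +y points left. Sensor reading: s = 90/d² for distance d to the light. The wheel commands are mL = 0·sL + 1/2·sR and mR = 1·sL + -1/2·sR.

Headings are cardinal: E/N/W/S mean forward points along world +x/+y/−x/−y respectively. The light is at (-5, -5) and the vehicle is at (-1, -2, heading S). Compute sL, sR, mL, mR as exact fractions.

left sensor world pos  = (2, -5); dL² = 49
right sensor world pos = (-4, -5); dR² = 1
sL = 90/49 = 90/49
sR = 90/1 = 90
mL = 0·sL + 1/2·sR = 45
mR = 1·sL + -1/2·sR = -2115/49

90/49 90 45 -2115/49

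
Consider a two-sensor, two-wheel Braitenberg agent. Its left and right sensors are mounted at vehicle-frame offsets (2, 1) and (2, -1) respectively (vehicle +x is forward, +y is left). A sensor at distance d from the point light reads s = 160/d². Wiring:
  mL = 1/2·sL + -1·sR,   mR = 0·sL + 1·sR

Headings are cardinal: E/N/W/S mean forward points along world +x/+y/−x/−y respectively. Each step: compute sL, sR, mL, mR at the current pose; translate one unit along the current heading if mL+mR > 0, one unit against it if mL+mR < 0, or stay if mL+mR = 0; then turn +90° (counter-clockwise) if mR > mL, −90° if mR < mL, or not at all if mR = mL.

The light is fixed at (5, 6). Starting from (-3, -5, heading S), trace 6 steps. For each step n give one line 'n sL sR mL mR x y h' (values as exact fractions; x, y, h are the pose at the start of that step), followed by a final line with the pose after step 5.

n=0: pose=(-3,-5,S); sL=80/109, sR=16/25; mL=-744/2725, mR=16/25; mL+mR=40/109 → advance +1; mR−mL=2488/2725 → turn +1·90°
n=1: pose=(-3,-6,E); sL=160/157, sR=32/41; mL=-1744/6437, mR=32/41; mL+mR=80/157 → advance +1; mR−mL=6768/6437 → turn +1·90°
n=2: pose=(-2,-6,N); sL=40/41, sR=20/17; mL=-480/697, mR=20/17; mL+mR=20/41 → advance +1; mR−mL=1300/697 → turn +1·90°
n=3: pose=(-2,-5,W); sL=32/45, sR=160/181; mL=-4304/8145, mR=160/181; mL+mR=16/45 → advance +1; mR−mL=11504/8145 → turn +1·90°
n=4: pose=(-3,-5,S); sL=80/109, sR=16/25; mL=-744/2725, mR=16/25; mL+mR=40/109 → advance +1; mR−mL=2488/2725 → turn +1·90°
n=5: pose=(-3,-6,E); sL=160/157, sR=32/41; mL=-1744/6437, mR=32/41; mL+mR=80/157 → advance +1; mR−mL=6768/6437 → turn +1·90°

0 80/109 16/25 -744/2725 16/25 -3 -5 S
1 160/157 32/41 -1744/6437 32/41 -3 -6 E
2 40/41 20/17 -480/697 20/17 -2 -6 N
3 32/45 160/181 -4304/8145 160/181 -2 -5 W
4 80/109 16/25 -744/2725 16/25 -3 -5 S
5 160/157 32/41 -1744/6437 32/41 -3 -6 E
final -2 -6 N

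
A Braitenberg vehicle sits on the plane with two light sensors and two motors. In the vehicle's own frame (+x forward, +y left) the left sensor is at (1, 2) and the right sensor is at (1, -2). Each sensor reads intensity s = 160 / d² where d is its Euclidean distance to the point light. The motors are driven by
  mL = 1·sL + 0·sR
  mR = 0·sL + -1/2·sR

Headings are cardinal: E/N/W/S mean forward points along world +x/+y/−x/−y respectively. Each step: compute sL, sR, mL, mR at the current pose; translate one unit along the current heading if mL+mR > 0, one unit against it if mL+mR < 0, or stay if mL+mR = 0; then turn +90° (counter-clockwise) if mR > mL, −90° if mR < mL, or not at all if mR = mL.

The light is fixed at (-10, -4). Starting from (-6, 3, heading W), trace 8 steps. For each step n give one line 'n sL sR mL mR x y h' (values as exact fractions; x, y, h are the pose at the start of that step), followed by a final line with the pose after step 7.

n=0: pose=(-6,3,W); sL=80/17, sR=16/9; mL=80/17, mR=-8/9; mL+mR=584/153 → advance +1; mR−mL=-856/153 → turn -1·90°
n=1: pose=(-7,3,N); sL=32/13, sR=160/89; mL=32/13, mR=-80/89; mL+mR=1808/1157 → advance +1; mR−mL=-3888/1157 → turn -1·90°
n=2: pose=(-7,4,E); sL=40/29, sR=40/13; mL=40/29, mR=-20/13; mL+mR=-60/377 → advance -1; mR−mL=-1100/377 → turn -1·90°
n=3: pose=(-8,4,S); sL=32/13, sR=160/49; mL=32/13, mR=-80/49; mL+mR=528/637 → advance +1; mR−mL=-2608/637 → turn -1·90°
n=4: pose=(-8,3,W); sL=80/13, sR=80/41; mL=80/13, mR=-40/41; mL+mR=2760/533 → advance +1; mR−mL=-3800/533 → turn -1·90°
n=5: pose=(-9,3,N); sL=32/13, sR=160/73; mL=32/13, mR=-80/73; mL+mR=1296/949 → advance +1; mR−mL=-3376/949 → turn -1·90°
n=6: pose=(-9,4,E); sL=20/13, sR=4; mL=20/13, mR=-2; mL+mR=-6/13 → advance -1; mR−mL=-46/13 → turn -1·90°
n=7: pose=(-10,4,S); sL=160/53, sR=160/53; mL=160/53, mR=-80/53; mL+mR=80/53 → advance +1; mR−mL=-240/53 → turn -1·90°

0 80/17 16/9 80/17 -8/9 -6 3 W
1 32/13 160/89 32/13 -80/89 -7 3 N
2 40/29 40/13 40/29 -20/13 -7 4 E
3 32/13 160/49 32/13 -80/49 -8 4 S
4 80/13 80/41 80/13 -40/41 -8 3 W
5 32/13 160/73 32/13 -80/73 -9 3 N
6 20/13 4 20/13 -2 -9 4 E
7 160/53 160/53 160/53 -80/53 -10 4 S
final -10 3 W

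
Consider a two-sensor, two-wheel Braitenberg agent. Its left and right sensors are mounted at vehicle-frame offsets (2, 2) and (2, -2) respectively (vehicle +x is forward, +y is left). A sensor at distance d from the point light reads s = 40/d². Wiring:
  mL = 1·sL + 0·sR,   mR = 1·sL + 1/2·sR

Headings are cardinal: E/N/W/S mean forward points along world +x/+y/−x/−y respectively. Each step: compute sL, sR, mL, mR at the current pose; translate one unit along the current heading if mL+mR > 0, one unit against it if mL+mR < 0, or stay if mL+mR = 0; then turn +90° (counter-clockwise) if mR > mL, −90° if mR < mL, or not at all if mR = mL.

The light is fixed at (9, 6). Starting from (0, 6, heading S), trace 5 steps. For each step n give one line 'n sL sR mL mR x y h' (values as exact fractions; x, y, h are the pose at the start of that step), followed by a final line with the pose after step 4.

n=0: pose=(0,6,S); sL=40/53, sR=8/25; mL=40/53, mR=1212/1325; mL+mR=2212/1325 → advance +1; mR−mL=4/25 → turn +1·90°
n=1: pose=(0,5,E); sL=4/5, sR=20/29; mL=4/5, mR=166/145; mL+mR=282/145 → advance +1; mR−mL=10/29 → turn +1·90°
n=2: pose=(1,5,N); sL=40/101, sR=40/37; mL=40/101, mR=3500/3737; mL+mR=4980/3737 → advance +1; mR−mL=20/37 → turn +1·90°
n=3: pose=(1,6,W); sL=5/13, sR=5/13; mL=5/13, mR=15/26; mL+mR=25/26 → advance +1; mR−mL=5/26 → turn +1·90°
n=4: pose=(0,6,S); sL=40/53, sR=8/25; mL=40/53, mR=1212/1325; mL+mR=2212/1325 → advance +1; mR−mL=4/25 → turn +1·90°

0 40/53 8/25 40/53 1212/1325 0 6 S
1 4/5 20/29 4/5 166/145 0 5 E
2 40/101 40/37 40/101 3500/3737 1 5 N
3 5/13 5/13 5/13 15/26 1 6 W
4 40/53 8/25 40/53 1212/1325 0 6 S
final 0 5 E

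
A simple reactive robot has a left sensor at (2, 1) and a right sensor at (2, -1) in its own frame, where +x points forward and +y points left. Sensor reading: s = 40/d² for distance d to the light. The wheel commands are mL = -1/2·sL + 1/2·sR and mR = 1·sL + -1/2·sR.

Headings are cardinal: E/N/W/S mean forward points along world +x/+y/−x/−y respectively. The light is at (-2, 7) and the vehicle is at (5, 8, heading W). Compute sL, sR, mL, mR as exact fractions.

8/5 40/29 -16/145 132/145

left sensor world pos  = (3, 7); dL² = 25
right sensor world pos = (3, 9); dR² = 29
sL = 40/25 = 8/5
sR = 40/29 = 40/29
mL = -1/2·sL + 1/2·sR = -16/145
mR = 1·sL + -1/2·sR = 132/145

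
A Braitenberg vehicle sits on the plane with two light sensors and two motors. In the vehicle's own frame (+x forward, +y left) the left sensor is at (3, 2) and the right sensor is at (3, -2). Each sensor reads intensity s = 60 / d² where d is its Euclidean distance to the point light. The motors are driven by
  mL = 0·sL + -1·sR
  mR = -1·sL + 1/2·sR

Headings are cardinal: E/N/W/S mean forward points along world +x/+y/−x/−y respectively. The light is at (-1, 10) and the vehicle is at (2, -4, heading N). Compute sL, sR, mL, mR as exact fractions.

30/61 30/73 -30/73 -1275/4453

left sensor world pos  = (0, -1); dL² = 122
right sensor world pos = (4, -1); dR² = 146
sL = 60/122 = 30/61
sR = 60/146 = 30/73
mL = 0·sL + -1·sR = -30/73
mR = -1·sL + 1/2·sR = -1275/4453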